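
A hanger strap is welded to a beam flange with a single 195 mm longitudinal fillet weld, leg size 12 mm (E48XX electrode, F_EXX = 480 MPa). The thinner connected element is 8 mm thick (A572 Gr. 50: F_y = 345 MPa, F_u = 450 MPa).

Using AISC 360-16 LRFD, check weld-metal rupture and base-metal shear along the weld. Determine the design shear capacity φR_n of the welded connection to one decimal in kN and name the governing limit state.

315.9 kN (base-metal shear governs)

Weld metal: throat = 0.707×12 = 8.484 mm, L = 195 mm. φR_n = 0.75 × 0.6 × 480 × 8.484 × 195 = 357.3 kN.
Base metal shear (8 mm plate): yield φR_n = 1.0×0.6×345×8×195 = 322.9 kN; rupture φR_n = 0.75×0.6×450×8×195 = 315.9 kN; take 315.9 kN (rupture).
Governing: min(357.3, 315.9) = 315.9 kN → base-metal shear.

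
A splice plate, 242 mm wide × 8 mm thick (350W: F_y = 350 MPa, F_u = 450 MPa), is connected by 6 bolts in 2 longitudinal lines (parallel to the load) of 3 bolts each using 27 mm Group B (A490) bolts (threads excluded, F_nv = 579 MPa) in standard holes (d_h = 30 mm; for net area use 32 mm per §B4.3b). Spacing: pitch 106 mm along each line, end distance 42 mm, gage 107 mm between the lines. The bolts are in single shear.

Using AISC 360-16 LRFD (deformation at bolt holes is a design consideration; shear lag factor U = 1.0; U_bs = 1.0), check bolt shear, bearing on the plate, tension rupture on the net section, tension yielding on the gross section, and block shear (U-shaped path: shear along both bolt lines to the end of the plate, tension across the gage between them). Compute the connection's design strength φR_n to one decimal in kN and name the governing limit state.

480.6 kN (net-section rupture governs)

Bolt shear: A_b = π(27)²/4 = 572.56 mm². φR_n = 0.75 × 579 × 572.56 × 6 × 1 = 1491.8 kN.
Bearing (8 mm plate, F_u = 450 MPa): end bolts L_c = 42 − 30/2 = 27, R_n = min(1.2×27×8×450, 2.4×27×8×450) = 116.64 kN/bolt; interior L_c = 106 − 30 = 76, R_n = 233.28 kN/bolt. φR_n = 0.75 × (2×116.64 + 4×233.28) = 874.8 kN.
Tension rupture (net): A_n = (242 − 2×32)×8 = 1424 mm² (U = 1.0, A_e = A_n). φR_n = 0.75 × 450 × 1424 = 480.6 kN.
Tension yield (gross): A_g = 242×8 = 1936 mm². φR_n = 0.90 × 350 × 1936 = 609.8 kN.
Block shear: shear path 2×[42+2×106] = 2×254 mm, A_gv = 4064, A_nv = 2×(254 − 2.5×32)×8 = 2784 mm²; tension across gage: (107 − 1×32)×8 = 600 mm². R_n = min(0.6×450×2784, 0.6×350×4064) + 1.0×450×600 = min(751.68, 853.44) + 270 = 1021.7 kN. φR_n = 0.75 × 1021.7 = 766.3 kN.
Governing: min(1491.8, 874.8, 480.6, 609.8, 766.3) = 480.6 kN → net-section rupture.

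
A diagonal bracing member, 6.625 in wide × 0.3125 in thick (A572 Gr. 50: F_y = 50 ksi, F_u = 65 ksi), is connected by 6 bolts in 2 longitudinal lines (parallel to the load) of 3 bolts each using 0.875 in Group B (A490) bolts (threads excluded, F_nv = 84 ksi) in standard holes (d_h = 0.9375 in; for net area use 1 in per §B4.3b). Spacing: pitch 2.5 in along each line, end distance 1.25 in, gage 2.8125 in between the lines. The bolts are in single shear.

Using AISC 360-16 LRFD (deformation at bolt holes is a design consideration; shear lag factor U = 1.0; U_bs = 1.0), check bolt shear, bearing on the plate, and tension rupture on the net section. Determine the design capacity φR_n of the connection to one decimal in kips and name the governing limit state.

Bolt shear: A_b = π(0.875)²/4 = 0.60132 in². φR_n = 0.75 × 84 × 0.60132 × 6 × 1 = 227.3 kips.
Bearing (0.3125 in plate, F_u = 65 ksi): end bolts L_c = 1.25 − 0.9375/2 = 0.78125, R_n = min(1.2×0.78125×0.3125×65, 2.4×0.875×0.3125×65) = 19.043 kips/bolt; interior L_c = 2.5 − 0.9375 = 1.5625, R_n = 38.086 kips/bolt. φR_n = 0.75 × (2×19.043 + 4×38.086) = 142.8 kips.
Tension rupture (net): A_n = (6.625 − 2×1)×0.3125 = 1.4453 in² (U = 1.0, A_e = A_n). φR_n = 0.75 × 65 × 1.4453 = 70.5 kips.
Governing: min(227.3, 142.8, 70.5) = 70.5 kips → net-section rupture.

70.5 kips (net-section rupture governs)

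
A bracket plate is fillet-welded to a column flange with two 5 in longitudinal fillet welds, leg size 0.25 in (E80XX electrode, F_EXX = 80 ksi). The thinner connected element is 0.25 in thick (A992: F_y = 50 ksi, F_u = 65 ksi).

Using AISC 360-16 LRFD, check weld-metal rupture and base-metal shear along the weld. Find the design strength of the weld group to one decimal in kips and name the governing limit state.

63.6 kips (weld metal governs)

Weld metal: throat = 0.707×0.25 = 0.17675 in, L = 2×5 = 10 in. φR_n = 0.75 × 0.6 × 80 × 0.17675 × 10 = 63.6 kips.
Base metal shear (0.25 in plate): yield φR_n = 1.0×0.6×50×0.25×10 = 75.0 kips; rupture φR_n = 0.75×0.6×65×0.25×10 = 73.1 kips; take 73.1 kips (rupture).
Governing: min(63.6, 73.1) = 63.6 kips → weld metal.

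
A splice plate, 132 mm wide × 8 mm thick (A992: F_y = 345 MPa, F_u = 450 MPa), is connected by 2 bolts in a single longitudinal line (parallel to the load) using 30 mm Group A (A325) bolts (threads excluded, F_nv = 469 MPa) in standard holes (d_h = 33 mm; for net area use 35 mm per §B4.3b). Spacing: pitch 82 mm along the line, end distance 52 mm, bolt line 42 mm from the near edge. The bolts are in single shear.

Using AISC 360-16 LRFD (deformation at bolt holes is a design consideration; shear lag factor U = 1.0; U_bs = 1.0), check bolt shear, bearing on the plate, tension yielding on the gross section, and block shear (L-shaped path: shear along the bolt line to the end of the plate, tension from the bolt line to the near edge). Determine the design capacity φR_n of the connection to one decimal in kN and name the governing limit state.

Bolt shear: A_b = π(30)²/4 = 706.86 mm². φR_n = 0.75 × 469 × 706.86 × 2 × 1 = 497.3 kN.
Bearing (8 mm plate, F_u = 450 MPa): end bolts L_c = 52 − 33/2 = 35.5, R_n = min(1.2×35.5×8×450, 2.4×30×8×450) = 153.36 kN/bolt; interior L_c = 82 − 33 = 49, R_n = 211.68 kN/bolt. φR_n = 0.75 × (1×153.36 + 1×211.68) = 273.8 kN.
Tension yield (gross): A_g = 132×8 = 1056 mm². φR_n = 0.90 × 345 × 1056 = 327.9 kN.
Block shear: shear path 1×[52+1×82] = 1×134 mm, A_gv = 1072, A_nv = 1×(134 − 1.5×35)×8 = 652 mm²; tension to near edge: (42 − 0.5×35)×8 = 196 mm². R_n = min(0.6×450×652, 0.6×345×1072) + 1.0×450×196 = min(176.04, 221.9) + 88.2 = 264.24 kN. φR_n = 0.75 × 264.24 = 198.2 kN.
Governing: min(497.3, 273.8, 327.9, 198.2) = 198.2 kN → block shear.

198.2 kN (block shear governs)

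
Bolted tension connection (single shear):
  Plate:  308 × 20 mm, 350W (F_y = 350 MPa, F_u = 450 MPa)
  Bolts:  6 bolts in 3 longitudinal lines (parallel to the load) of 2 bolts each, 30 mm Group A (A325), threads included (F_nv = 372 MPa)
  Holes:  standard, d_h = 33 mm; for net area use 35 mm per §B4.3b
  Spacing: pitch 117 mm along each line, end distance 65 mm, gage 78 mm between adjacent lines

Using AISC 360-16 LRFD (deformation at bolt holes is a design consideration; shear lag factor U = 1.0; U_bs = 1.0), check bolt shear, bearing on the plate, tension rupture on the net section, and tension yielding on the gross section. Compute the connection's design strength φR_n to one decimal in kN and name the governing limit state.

1183.3 kN (bolt shear governs)

Bolt shear: A_b = π(30)²/4 = 706.86 mm². φR_n = 0.75 × 372 × 706.86 × 6 × 1 = 1183.3 kN.
Bearing (20 mm plate, F_u = 450 MPa): end bolts L_c = 65 − 33/2 = 48.5, R_n = min(1.2×48.5×20×450, 2.4×30×20×450) = 523.8 kN/bolt; interior L_c = 117 − 33 = 84, R_n = 648 kN/bolt. φR_n = 0.75 × (3×523.8 + 3×648) = 2636.6 kN.
Tension rupture (net): A_n = (308 − 3×35)×20 = 4060 mm² (U = 1.0, A_e = A_n). φR_n = 0.75 × 450 × 4060 = 1370.3 kN.
Tension yield (gross): A_g = 308×20 = 6160 mm². φR_n = 0.90 × 350 × 6160 = 1940.4 kN.
Governing: min(1183.3, 2636.6, 1370.3, 1940.4) = 1183.3 kN → bolt shear.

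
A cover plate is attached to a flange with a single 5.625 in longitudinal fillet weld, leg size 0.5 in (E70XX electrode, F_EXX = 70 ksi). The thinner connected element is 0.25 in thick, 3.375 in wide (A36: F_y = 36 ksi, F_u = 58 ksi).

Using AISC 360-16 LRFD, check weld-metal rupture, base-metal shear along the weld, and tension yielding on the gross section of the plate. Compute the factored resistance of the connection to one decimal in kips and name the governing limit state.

27.3 kips (gross-section yield governs)

Weld metal: throat = 0.707×0.5 = 0.3535 in, L = 5.625 in. φR_n = 0.75 × 0.6 × 70 × 0.3535 × 5.625 = 62.6 kips.
Base metal shear (0.25 in plate): yield φR_n = 1.0×0.6×36×0.25×5.625 = 30.4 kips; rupture φR_n = 0.75×0.6×58×0.25×5.625 = 36.7 kips; take 30.4 kips (yield).
Tension yield (gross): A_g = 3.375×0.25 = 0.84375 in². φR_n = 0.90 × 36 × 0.84375 = 27.3 kips.
Governing: min(62.6, 30.4, 27.3) = 27.3 kips → gross-section yield.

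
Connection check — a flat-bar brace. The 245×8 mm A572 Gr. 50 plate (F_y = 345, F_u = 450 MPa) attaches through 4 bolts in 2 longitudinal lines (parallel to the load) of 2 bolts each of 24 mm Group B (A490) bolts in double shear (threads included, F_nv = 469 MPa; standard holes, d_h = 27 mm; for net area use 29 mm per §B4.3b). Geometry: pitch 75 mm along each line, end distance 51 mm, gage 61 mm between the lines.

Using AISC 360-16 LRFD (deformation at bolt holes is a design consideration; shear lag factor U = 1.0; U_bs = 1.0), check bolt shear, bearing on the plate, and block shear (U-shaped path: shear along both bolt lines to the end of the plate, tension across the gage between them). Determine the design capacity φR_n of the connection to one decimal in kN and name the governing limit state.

Bolt shear: A_b = π(24)²/4 = 452.39 mm². φR_n = 0.75 × 469 × 452.39 × 4 × 2 = 1273.0 kN.
Bearing (8 mm plate, F_u = 450 MPa): end bolts L_c = 51 − 27/2 = 37.5, R_n = min(1.2×37.5×8×450, 2.4×24×8×450) = 162 kN/bolt; interior L_c = 75 − 27 = 48, R_n = 207.36 kN/bolt. φR_n = 0.75 × (2×162 + 2×207.36) = 554.0 kN.
Block shear: shear path 2×[51+1×75] = 2×126 mm, A_gv = 2016, A_nv = 2×(126 − 1.5×29)×8 = 1320 mm²; tension across gage: (61 − 1×29)×8 = 256 mm². R_n = min(0.6×450×1320, 0.6×345×2016) + 1.0×450×256 = min(356.4, 417.31) + 115.2 = 471.6 kN. φR_n = 0.75 × 471.6 = 353.7 kN.
Governing: min(1273.0, 554.0, 353.7) = 353.7 kN → block shear.

353.7 kN (block shear governs)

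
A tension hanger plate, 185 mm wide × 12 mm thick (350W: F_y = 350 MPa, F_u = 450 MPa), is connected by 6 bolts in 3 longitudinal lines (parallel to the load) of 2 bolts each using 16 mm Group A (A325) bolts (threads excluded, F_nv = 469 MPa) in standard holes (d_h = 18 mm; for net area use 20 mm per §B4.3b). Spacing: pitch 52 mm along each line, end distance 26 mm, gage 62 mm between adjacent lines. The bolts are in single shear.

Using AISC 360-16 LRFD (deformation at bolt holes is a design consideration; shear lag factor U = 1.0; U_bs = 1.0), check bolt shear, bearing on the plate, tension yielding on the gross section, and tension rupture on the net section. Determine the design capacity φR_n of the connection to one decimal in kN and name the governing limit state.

Bolt shear: A_b = π(16)²/4 = 201.06 mm². φR_n = 0.75 × 469 × 201.06 × 6 × 1 = 424.3 kN.
Bearing (12 mm plate, F_u = 450 MPa): end bolts L_c = 26 − 18/2 = 17, R_n = min(1.2×17×12×450, 2.4×16×12×450) = 110.16 kN/bolt; interior L_c = 52 − 18 = 34, R_n = 207.36 kN/bolt. φR_n = 0.75 × (3×110.16 + 3×207.36) = 714.4 kN.
Tension yield (gross): A_g = 185×12 = 2220 mm². φR_n = 0.90 × 350 × 2220 = 699.3 kN.
Tension rupture (net): A_n = (185 − 3×20)×12 = 1500 mm² (U = 1.0, A_e = A_n). φR_n = 0.75 × 450 × 1500 = 506.3 kN.
Governing: min(424.3, 714.4, 699.3, 506.3) = 424.3 kN → bolt shear.

424.3 kN (bolt shear governs)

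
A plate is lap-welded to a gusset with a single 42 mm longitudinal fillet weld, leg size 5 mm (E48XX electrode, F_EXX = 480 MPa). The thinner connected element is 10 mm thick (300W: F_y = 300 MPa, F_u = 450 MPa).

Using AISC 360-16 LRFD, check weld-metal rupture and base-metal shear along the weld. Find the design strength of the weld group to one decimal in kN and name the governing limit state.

Weld metal: throat = 0.707×5 = 3.535 mm, L = 42 mm. φR_n = 0.75 × 0.6 × 480 × 3.535 × 42 = 32.1 kN.
Base metal shear (10 mm plate): yield φR_n = 1.0×0.6×300×10×42 = 75.6 kN; rupture φR_n = 0.75×0.6×450×10×42 = 85.1 kN; take 75.6 kN (yield).
Governing: min(32.1, 75.6) = 32.1 kN → weld metal.

32.1 kN (weld metal governs)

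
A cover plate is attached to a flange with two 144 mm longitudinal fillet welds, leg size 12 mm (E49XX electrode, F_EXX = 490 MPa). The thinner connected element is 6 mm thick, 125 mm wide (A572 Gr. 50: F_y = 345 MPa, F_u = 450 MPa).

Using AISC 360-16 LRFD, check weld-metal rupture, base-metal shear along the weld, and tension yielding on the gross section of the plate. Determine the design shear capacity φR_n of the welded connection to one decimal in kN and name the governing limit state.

232.9 kN (gross-section yield governs)

Weld metal: throat = 0.707×12 = 8.484 mm, L = 2×144 = 288 mm. φR_n = 0.75 × 0.6 × 490 × 8.484 × 288 = 538.8 kN.
Base metal shear (6 mm plate): yield φR_n = 1.0×0.6×345×6×288 = 357.7 kN; rupture φR_n = 0.75×0.6×450×6×288 = 349.9 kN; take 349.9 kN (rupture).
Tension yield (gross): A_g = 125×6 = 750 mm². φR_n = 0.90 × 345 × 750 = 232.9 kN.
Governing: min(538.8, 349.9, 232.9) = 232.9 kN → gross-section yield.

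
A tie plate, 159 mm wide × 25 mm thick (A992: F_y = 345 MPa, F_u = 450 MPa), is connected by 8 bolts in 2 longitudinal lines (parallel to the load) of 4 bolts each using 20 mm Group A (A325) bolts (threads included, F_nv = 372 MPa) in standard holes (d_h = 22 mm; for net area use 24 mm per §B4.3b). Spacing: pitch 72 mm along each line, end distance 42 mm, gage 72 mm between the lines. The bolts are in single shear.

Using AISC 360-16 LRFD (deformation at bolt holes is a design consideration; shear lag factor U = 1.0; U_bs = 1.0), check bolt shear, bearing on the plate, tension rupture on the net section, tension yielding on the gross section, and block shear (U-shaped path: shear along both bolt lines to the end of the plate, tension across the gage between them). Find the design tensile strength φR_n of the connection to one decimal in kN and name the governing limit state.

701.2 kN (bolt shear governs)

Bolt shear: A_b = π(20)²/4 = 314.16 mm². φR_n = 0.75 × 372 × 314.16 × 8 × 1 = 701.2 kN.
Bearing (25 mm plate, F_u = 450 MPa): end bolts L_c = 42 − 22/2 = 31, R_n = min(1.2×31×25×450, 2.4×20×25×450) = 418.5 kN/bolt; interior L_c = 72 − 22 = 50, R_n = 540 kN/bolt. φR_n = 0.75 × (2×418.5 + 6×540) = 3057.8 kN.
Tension rupture (net): A_n = (159 − 2×24)×25 = 2775 mm² (U = 1.0, A_e = A_n). φR_n = 0.75 × 450 × 2775 = 936.6 kN.
Tension yield (gross): A_g = 159×25 = 3975 mm². φR_n = 0.90 × 345 × 3975 = 1234.2 kN.
Block shear: shear path 2×[42+3×72] = 2×258 mm, A_gv = 12900, A_nv = 2×(258 − 3.5×24)×25 = 8700 mm²; tension across gage: (72 − 1×24)×25 = 1200 mm². R_n = min(0.6×450×8700, 0.6×345×12900) + 1.0×450×1200 = min(2349, 2670.3) + 540 = 2889 kN. φR_n = 0.75 × 2889 = 2166.8 kN.
Governing: min(701.2, 3057.8, 936.6, 1234.2, 2166.8) = 701.2 kN → bolt shear.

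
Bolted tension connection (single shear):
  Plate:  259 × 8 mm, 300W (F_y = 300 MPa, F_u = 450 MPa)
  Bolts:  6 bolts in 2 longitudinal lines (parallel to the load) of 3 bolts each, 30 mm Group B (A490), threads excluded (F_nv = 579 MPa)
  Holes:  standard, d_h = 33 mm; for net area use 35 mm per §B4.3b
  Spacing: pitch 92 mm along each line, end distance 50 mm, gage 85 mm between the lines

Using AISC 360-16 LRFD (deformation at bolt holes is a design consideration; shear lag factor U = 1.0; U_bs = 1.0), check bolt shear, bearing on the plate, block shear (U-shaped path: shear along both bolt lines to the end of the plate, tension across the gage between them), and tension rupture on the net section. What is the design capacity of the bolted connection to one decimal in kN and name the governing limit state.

Bolt shear: A_b = π(30)²/4 = 706.86 mm². φR_n = 0.75 × 579 × 706.86 × 6 × 1 = 1841.7 kN.
Bearing (8 mm plate, F_u = 450 MPa): end bolts L_c = 50 − 33/2 = 33.5, R_n = min(1.2×33.5×8×450, 2.4×30×8×450) = 144.72 kN/bolt; interior L_c = 92 − 33 = 59, R_n = 254.88 kN/bolt. φR_n = 0.75 × (2×144.72 + 4×254.88) = 981.7 kN.
Block shear: shear path 2×[50+2×92] = 2×234 mm, A_gv = 3744, A_nv = 2×(234 − 2.5×35)×8 = 2344 mm²; tension across gage: (85 − 1×35)×8 = 400 mm². R_n = min(0.6×450×2344, 0.6×300×3744) + 1.0×450×400 = min(632.88, 673.92) + 180 = 812.88 kN. φR_n = 0.75 × 812.88 = 609.7 kN.
Tension rupture (net): A_n = (259 − 2×35)×8 = 1512 mm² (U = 1.0, A_e = A_n). φR_n = 0.75 × 450 × 1512 = 510.3 kN.
Governing: min(1841.7, 981.7, 609.7, 510.3) = 510.3 kN → net-section rupture.

510.3 kN (net-section rupture governs)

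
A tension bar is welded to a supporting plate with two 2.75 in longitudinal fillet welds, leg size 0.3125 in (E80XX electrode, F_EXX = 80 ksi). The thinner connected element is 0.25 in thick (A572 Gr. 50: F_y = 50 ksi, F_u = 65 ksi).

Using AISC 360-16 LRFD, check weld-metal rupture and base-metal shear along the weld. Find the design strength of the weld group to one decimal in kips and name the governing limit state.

40.2 kips (base-metal shear governs)

Weld metal: throat = 0.707×0.3125 = 0.22094 in, L = 2×2.75 = 5.5 in. φR_n = 0.75 × 0.6 × 80 × 0.22094 × 5.5 = 43.7 kips.
Base metal shear (0.25 in plate): yield φR_n = 1.0×0.6×50×0.25×5.5 = 41.3 kips; rupture φR_n = 0.75×0.6×65×0.25×5.5 = 40.2 kips; take 40.2 kips (rupture).
Governing: min(43.7, 40.2) = 40.2 kips → base-metal shear.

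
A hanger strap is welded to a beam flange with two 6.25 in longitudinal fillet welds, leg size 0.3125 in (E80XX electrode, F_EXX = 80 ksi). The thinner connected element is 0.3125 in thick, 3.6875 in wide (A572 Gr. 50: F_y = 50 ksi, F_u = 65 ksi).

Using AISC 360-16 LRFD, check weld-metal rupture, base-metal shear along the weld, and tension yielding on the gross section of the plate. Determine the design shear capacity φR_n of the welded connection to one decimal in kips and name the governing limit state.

51.9 kips (gross-section yield governs)

Weld metal: throat = 0.707×0.3125 = 0.22094 in, L = 2×6.25 = 12.5 in. φR_n = 0.75 × 0.6 × 80 × 0.22094 × 12.5 = 99.4 kips.
Base metal shear (0.3125 in plate): yield φR_n = 1.0×0.6×50×0.3125×12.5 = 117.2 kips; rupture φR_n = 0.75×0.6×65×0.3125×12.5 = 114.3 kips; take 114.3 kips (rupture).
Tension yield (gross): A_g = 3.6875×0.3125 = 1.1523 in². φR_n = 0.90 × 50 × 1.1523 = 51.9 kips.
Governing: min(99.4, 114.3, 51.9) = 51.9 kips → gross-section yield.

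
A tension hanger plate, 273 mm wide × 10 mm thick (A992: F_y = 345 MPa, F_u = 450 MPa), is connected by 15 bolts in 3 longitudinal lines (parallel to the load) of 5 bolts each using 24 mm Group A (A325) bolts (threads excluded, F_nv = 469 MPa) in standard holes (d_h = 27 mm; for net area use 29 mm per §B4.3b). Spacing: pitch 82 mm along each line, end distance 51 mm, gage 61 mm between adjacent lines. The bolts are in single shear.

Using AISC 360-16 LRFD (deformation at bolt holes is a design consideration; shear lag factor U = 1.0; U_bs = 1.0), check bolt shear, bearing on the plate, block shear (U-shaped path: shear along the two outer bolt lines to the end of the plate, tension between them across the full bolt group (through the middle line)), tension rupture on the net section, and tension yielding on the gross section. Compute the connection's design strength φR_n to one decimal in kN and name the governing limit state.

Bolt shear: A_b = π(24)²/4 = 452.39 mm². φR_n = 0.75 × 469 × 452.39 × 15 × 1 = 2386.9 kN.
Bearing (10 mm plate, F_u = 450 MPa): end bolts L_c = 51 − 27/2 = 37.5, R_n = min(1.2×37.5×10×450, 2.4×24×10×450) = 202.5 kN/bolt; interior L_c = 82 − 27 = 55, R_n = 259.2 kN/bolt. φR_n = 0.75 × (3×202.5 + 12×259.2) = 2788.4 kN.
Block shear: shear path 2×[51+4×82] = 2×379 mm, A_gv = 7580, A_nv = 2×(379 − 4.5×29)×10 = 4970 mm²; tension across gage: (122 − 2×29)×10 = 640 mm². R_n = min(0.6×450×4970, 0.6×345×7580) + 1.0×450×640 = min(1341.9, 1569.1) + 288 = 1629.9 kN. φR_n = 0.75 × 1629.9 = 1222.4 kN.
Tension rupture (net): A_n = (273 − 3×29)×10 = 1860 mm² (U = 1.0, A_e = A_n). φR_n = 0.75 × 450 × 1860 = 627.8 kN.
Tension yield (gross): A_g = 273×10 = 2730 mm². φR_n = 0.90 × 345 × 2730 = 847.7 kN.
Governing: min(2386.9, 2788.4, 1222.4, 627.8, 847.7) = 627.8 kN → net-section rupture.

627.8 kN (net-section rupture governs)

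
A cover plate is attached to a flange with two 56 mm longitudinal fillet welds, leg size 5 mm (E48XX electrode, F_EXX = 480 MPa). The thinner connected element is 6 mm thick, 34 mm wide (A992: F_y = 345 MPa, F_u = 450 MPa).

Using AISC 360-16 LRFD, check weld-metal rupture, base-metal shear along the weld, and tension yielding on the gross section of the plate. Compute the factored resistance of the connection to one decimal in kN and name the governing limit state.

Weld metal: throat = 0.707×5 = 3.535 mm, L = 2×56 = 112 mm. φR_n = 0.75 × 0.6 × 480 × 3.535 × 112 = 85.5 kN.
Base metal shear (6 mm plate): yield φR_n = 1.0×0.6×345×6×112 = 139.1 kN; rupture φR_n = 0.75×0.6×450×6×112 = 136.1 kN; take 136.1 kN (rupture).
Tension yield (gross): A_g = 34×6 = 204 mm². φR_n = 0.90 × 345 × 204 = 63.3 kN.
Governing: min(85.5, 136.1, 63.3) = 63.3 kN → gross-section yield.

63.3 kN (gross-section yield governs)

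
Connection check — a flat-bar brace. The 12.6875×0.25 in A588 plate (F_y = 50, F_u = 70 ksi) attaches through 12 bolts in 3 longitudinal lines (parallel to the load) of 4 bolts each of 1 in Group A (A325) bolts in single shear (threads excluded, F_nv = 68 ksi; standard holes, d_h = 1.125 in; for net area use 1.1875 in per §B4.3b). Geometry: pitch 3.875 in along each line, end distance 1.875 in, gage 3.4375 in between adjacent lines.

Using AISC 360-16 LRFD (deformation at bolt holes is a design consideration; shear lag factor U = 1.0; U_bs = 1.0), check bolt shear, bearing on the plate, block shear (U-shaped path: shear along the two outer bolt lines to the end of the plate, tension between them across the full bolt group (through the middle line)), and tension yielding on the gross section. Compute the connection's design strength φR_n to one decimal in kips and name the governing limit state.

Bolt shear: A_b = π(1)²/4 = 0.7854 in². φR_n = 0.75 × 68 × 0.7854 × 12 × 1 = 480.7 kips.
Bearing (0.25 in plate, F_u = 70 ksi): end bolts L_c = 1.875 − 1.125/2 = 1.3125, R_n = min(1.2×1.3125×0.25×70, 2.4×1×0.25×70) = 27.563 kips/bolt; interior L_c = 3.875 − 1.125 = 2.75, R_n = 42 kips/bolt. φR_n = 0.75 × (3×27.563 + 9×42) = 345.5 kips.
Block shear: shear path 2×[1.875+3×3.875] = 2×13.5 in, A_gv = 6.75, A_nv = 2×(13.5 − 3.5×1.1875)×0.25 = 4.6719 in²; tension across gage: (6.875 − 2×1.1875)×0.25 = 1.125 in². R_n = min(0.6×70×4.6719, 0.6×50×6.75) + 1.0×70×1.125 = min(196.22, 202.5) + 78.75 = 274.97 kips. φR_n = 0.75 × 274.97 = 206.2 kips.
Tension yield (gross): A_g = 12.6875×0.25 = 3.1719 in². φR_n = 0.90 × 50 × 3.1719 = 142.7 kips.
Governing: min(480.7, 345.5, 206.2, 142.7) = 142.7 kips → gross-section yield.

142.7 kips (gross-section yield governs)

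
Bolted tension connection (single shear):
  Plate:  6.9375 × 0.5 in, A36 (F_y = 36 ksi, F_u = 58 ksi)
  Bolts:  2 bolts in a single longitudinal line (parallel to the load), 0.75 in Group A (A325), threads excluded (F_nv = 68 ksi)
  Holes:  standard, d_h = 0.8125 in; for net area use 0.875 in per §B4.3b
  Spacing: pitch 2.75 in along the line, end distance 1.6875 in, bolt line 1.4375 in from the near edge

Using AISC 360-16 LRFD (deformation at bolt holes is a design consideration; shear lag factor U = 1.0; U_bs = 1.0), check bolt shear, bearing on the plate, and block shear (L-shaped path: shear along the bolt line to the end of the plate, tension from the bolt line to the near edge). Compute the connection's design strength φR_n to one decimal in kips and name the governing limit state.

45.1 kips (bolt shear governs)

Bolt shear: A_b = π(0.75)²/4 = 0.44179 in². φR_n = 0.75 × 68 × 0.44179 × 2 × 1 = 45.1 kips.
Bearing (0.5 in plate, F_u = 58 ksi): end bolts L_c = 1.6875 − 0.8125/2 = 1.28125, R_n = min(1.2×1.28125×0.5×58, 2.4×0.75×0.5×58) = 44.588 kips/bolt; interior L_c = 2.75 − 0.8125 = 1.9375, R_n = 52.2 kips/bolt. φR_n = 0.75 × (1×44.588 + 1×52.2) = 72.6 kips.
Block shear: shear path 1×[1.6875+1×2.75] = 1×4.4375 in, A_gv = 2.2188, A_nv = 1×(4.4375 − 1.5×0.875)×0.5 = 1.5625 in²; tension to near edge: (1.4375 − 0.5×0.875)×0.5 = 0.5 in². R_n = min(0.6×58×1.5625, 0.6×36×2.2188) + 1.0×58×0.5 = min(54.375, 47.926) + 29 = 76.926 kips. φR_n = 0.75 × 76.926 = 57.7 kips.
Governing: min(45.1, 72.6, 57.7) = 45.1 kips → bolt shear.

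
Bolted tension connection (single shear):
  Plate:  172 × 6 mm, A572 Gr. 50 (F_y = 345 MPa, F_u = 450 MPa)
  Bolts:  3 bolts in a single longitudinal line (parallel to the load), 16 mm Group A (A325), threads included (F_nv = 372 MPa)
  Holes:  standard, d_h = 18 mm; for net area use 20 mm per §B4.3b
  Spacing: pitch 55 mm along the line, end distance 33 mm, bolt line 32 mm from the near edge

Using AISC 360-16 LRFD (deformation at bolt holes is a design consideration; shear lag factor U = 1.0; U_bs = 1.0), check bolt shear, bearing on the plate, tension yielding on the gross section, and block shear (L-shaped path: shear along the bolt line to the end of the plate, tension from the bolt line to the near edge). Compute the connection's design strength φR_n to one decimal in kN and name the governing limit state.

157.5 kN (block shear governs)

Bolt shear: A_b = π(16)²/4 = 201.06 mm². φR_n = 0.75 × 372 × 201.06 × 3 × 1 = 168.3 kN.
Bearing (6 mm plate, F_u = 450 MPa): end bolts L_c = 33 − 18/2 = 24, R_n = min(1.2×24×6×450, 2.4×16×6×450) = 77.76 kN/bolt; interior L_c = 55 − 18 = 37, R_n = 103.68 kN/bolt. φR_n = 0.75 × (1×77.76 + 2×103.68) = 213.8 kN.
Tension yield (gross): A_g = 172×6 = 1032 mm². φR_n = 0.90 × 345 × 1032 = 320.4 kN.
Block shear: shear path 1×[33+2×55] = 1×143 mm, A_gv = 858, A_nv = 1×(143 − 2.5×20)×6 = 558 mm²; tension to near edge: (32 − 0.5×20)×6 = 132 mm². R_n = min(0.6×450×558, 0.6×345×858) + 1.0×450×132 = min(150.66, 177.61) + 59.4 = 210.06 kN. φR_n = 0.75 × 210.06 = 157.5 kN.
Governing: min(168.3, 213.8, 320.4, 157.5) = 157.5 kN → block shear.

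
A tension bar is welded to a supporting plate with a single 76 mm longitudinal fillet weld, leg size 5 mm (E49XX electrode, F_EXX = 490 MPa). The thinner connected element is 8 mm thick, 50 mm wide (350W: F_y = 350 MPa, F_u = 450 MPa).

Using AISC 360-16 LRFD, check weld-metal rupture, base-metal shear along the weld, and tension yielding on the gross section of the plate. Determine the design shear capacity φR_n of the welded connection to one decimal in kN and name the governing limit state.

59.2 kN (weld metal governs)

Weld metal: throat = 0.707×5 = 3.535 mm, L = 76 mm. φR_n = 0.75 × 0.6 × 490 × 3.535 × 76 = 59.2 kN.
Base metal shear (8 mm plate): yield φR_n = 1.0×0.6×350×8×76 = 127.7 kN; rupture φR_n = 0.75×0.6×450×8×76 = 123.1 kN; take 123.1 kN (rupture).
Tension yield (gross): A_g = 50×8 = 400 mm². φR_n = 0.90 × 350 × 400 = 126.0 kN.
Governing: min(59.2, 123.1, 126.0) = 59.2 kN → weld metal.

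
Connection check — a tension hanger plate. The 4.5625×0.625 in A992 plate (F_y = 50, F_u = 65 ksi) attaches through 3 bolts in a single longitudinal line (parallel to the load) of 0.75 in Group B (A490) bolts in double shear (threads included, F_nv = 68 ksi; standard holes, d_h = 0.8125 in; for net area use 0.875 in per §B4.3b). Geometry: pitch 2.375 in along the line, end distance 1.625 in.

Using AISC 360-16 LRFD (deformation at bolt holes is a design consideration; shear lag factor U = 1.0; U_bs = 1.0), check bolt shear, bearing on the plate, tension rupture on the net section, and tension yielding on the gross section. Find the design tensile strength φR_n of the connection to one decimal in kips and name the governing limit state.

112.4 kips (net-section rupture governs)

Bolt shear: A_b = π(0.75)²/4 = 0.44179 in². φR_n = 0.75 × 68 × 0.44179 × 3 × 2 = 135.2 kips.
Bearing (0.625 in plate, F_u = 65 ksi): end bolts L_c = 1.625 − 0.8125/2 = 1.21875, R_n = min(1.2×1.21875×0.625×65, 2.4×0.75×0.625×65) = 59.414 kips/bolt; interior L_c = 2.375 − 0.8125 = 1.5625, R_n = 73.125 kips/bolt. φR_n = 0.75 × (1×59.414 + 2×73.125) = 154.2 kips.
Tension rupture (net): A_n = (4.5625 − 1×0.875)×0.625 = 2.3047 in² (U = 1.0, A_e = A_n). φR_n = 0.75 × 65 × 2.3047 = 112.4 kips.
Tension yield (gross): A_g = 4.5625×0.625 = 2.8516 in². φR_n = 0.90 × 50 × 2.8516 = 128.3 kips.
Governing: min(135.2, 154.2, 112.4, 128.3) = 112.4 kips → net-section rupture.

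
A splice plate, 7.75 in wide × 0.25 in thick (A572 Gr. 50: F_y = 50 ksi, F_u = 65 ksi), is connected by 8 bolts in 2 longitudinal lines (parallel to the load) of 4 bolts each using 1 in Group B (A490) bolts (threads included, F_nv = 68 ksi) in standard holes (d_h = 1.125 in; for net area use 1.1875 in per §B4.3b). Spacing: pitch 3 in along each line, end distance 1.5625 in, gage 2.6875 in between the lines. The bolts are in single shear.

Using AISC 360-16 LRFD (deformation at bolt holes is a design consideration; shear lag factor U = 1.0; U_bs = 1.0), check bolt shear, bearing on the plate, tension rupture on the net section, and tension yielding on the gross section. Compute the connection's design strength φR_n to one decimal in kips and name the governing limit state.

65.5 kips (net-section rupture governs)

Bolt shear: A_b = π(1)²/4 = 0.7854 in². φR_n = 0.75 × 68 × 0.7854 × 8 × 1 = 320.4 kips.
Bearing (0.25 in plate, F_u = 65 ksi): end bolts L_c = 1.5625 − 1.125/2 = 1, R_n = min(1.2×1×0.25×65, 2.4×1×0.25×65) = 19.5 kips/bolt; interior L_c = 3 − 1.125 = 1.875, R_n = 36.563 kips/bolt. φR_n = 0.75 × (2×19.5 + 6×36.563) = 193.8 kips.
Tension rupture (net): A_n = (7.75 − 2×1.1875)×0.25 = 1.3438 in² (U = 1.0, A_e = A_n). φR_n = 0.75 × 65 × 1.3438 = 65.5 kips.
Tension yield (gross): A_g = 7.75×0.25 = 1.9375 in². φR_n = 0.90 × 50 × 1.9375 = 87.2 kips.
Governing: min(320.4, 193.8, 65.5, 87.2) = 65.5 kips → net-section rupture.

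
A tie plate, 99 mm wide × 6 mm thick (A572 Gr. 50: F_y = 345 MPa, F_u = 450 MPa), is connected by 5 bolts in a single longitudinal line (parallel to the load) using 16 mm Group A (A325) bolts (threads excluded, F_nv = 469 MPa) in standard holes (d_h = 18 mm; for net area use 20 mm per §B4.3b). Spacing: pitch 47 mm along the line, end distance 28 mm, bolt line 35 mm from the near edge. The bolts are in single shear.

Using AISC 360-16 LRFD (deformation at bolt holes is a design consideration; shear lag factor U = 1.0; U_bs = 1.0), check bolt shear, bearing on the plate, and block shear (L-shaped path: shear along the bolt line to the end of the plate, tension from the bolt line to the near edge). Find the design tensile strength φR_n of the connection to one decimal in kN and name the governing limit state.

203.7 kN (block shear governs)

Bolt shear: A_b = π(16)²/4 = 201.06 mm². φR_n = 0.75 × 469 × 201.06 × 5 × 1 = 353.6 kN.
Bearing (6 mm plate, F_u = 450 MPa): end bolts L_c = 28 − 18/2 = 19, R_n = min(1.2×19×6×450, 2.4×16×6×450) = 61.56 kN/bolt; interior L_c = 47 − 18 = 29, R_n = 93.96 kN/bolt. φR_n = 0.75 × (1×61.56 + 4×93.96) = 328.1 kN.
Block shear: shear path 1×[28+4×47] = 1×216 mm, A_gv = 1296, A_nv = 1×(216 − 4.5×20)×6 = 756 mm²; tension to near edge: (35 − 0.5×20)×6 = 150 mm². R_n = min(0.6×450×756, 0.6×345×1296) + 1.0×450×150 = min(204.12, 268.27) + 67.5 = 271.62 kN. φR_n = 0.75 × 271.62 = 203.7 kN.
Governing: min(353.6, 328.1, 203.7) = 203.7 kN → block shear.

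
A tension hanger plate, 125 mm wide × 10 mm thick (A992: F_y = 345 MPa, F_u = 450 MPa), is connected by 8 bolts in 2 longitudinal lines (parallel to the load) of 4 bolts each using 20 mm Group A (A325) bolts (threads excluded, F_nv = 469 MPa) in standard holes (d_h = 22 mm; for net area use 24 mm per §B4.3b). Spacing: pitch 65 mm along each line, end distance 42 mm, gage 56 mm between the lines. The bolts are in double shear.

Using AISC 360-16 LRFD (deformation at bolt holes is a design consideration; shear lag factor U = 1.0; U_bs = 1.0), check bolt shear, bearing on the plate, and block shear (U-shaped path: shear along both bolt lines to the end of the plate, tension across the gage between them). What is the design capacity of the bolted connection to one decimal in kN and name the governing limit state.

Bolt shear: A_b = π(20)²/4 = 314.16 mm². φR_n = 0.75 × 469 × 314.16 × 8 × 2 = 1768.1 kN.
Bearing (10 mm plate, F_u = 450 MPa): end bolts L_c = 42 − 22/2 = 31, R_n = min(1.2×31×10×450, 2.4×20×10×450) = 167.4 kN/bolt; interior L_c = 65 − 22 = 43, R_n = 216 kN/bolt. φR_n = 0.75 × (2×167.4 + 6×216) = 1223.1 kN.
Block shear: shear path 2×[42+3×65] = 2×237 mm, A_gv = 4740, A_nv = 2×(237 − 3.5×24)×10 = 3060 mm²; tension across gage: (56 − 1×24)×10 = 320 mm². R_n = min(0.6×450×3060, 0.6×345×4740) + 1.0×450×320 = min(826.2, 981.18) + 144 = 970.2 kN. φR_n = 0.75 × 970.2 = 727.7 kN.
Governing: min(1768.1, 1223.1, 727.7) = 727.7 kN → block shear.

727.7 kN (block shear governs)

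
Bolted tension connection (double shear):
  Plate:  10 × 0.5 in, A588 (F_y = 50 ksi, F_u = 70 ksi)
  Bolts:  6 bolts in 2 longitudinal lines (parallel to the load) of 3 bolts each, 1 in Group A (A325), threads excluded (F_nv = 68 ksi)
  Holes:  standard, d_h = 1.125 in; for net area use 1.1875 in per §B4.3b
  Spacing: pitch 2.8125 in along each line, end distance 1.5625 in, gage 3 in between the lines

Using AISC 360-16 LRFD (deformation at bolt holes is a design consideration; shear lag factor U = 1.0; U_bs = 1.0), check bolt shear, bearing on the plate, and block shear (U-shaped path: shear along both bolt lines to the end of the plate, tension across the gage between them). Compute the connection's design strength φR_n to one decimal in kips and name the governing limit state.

180.5 kips (block shear governs)

Bolt shear: A_b = π(1)²/4 = 0.7854 in². φR_n = 0.75 × 68 × 0.7854 × 6 × 2 = 480.7 kips.
Bearing (0.5 in plate, F_u = 70 ksi): end bolts L_c = 1.5625 − 1.125/2 = 1, R_n = min(1.2×1×0.5×70, 2.4×1×0.5×70) = 42 kips/bolt; interior L_c = 2.8125 − 1.125 = 1.6875, R_n = 70.875 kips/bolt. φR_n = 0.75 × (2×42 + 4×70.875) = 275.6 kips.
Block shear: shear path 2×[1.5625+2×2.8125] = 2×7.1875 in, A_gv = 7.1875, A_nv = 2×(7.1875 − 2.5×1.1875)×0.5 = 4.2188 in²; tension across gage: (3 − 1×1.1875)×0.5 = 0.90625 in². R_n = min(0.6×70×4.2188, 0.6×50×7.1875) + 1.0×70×0.90625 = min(177.19, 215.63) + 63.438 = 240.63 kips. φR_n = 0.75 × 240.63 = 180.5 kips.
Governing: min(480.7, 275.6, 180.5) = 180.5 kips → block shear.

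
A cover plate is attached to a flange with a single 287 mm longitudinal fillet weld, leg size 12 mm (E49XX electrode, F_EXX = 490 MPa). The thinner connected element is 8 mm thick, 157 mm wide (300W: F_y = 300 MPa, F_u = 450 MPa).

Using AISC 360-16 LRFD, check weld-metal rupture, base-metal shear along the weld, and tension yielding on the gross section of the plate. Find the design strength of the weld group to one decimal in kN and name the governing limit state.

339.1 kN (gross-section yield governs)

Weld metal: throat = 0.707×12 = 8.484 mm, L = 287 mm. φR_n = 0.75 × 0.6 × 490 × 8.484 × 287 = 536.9 kN.
Base metal shear (8 mm plate): yield φR_n = 1.0×0.6×300×8×287 = 413.3 kN; rupture φR_n = 0.75×0.6×450×8×287 = 464.9 kN; take 413.3 kN (yield).
Tension yield (gross): A_g = 157×8 = 1256 mm². φR_n = 0.90 × 300 × 1256 = 339.1 kN.
Governing: min(536.9, 413.3, 339.1) = 339.1 kN → gross-section yield.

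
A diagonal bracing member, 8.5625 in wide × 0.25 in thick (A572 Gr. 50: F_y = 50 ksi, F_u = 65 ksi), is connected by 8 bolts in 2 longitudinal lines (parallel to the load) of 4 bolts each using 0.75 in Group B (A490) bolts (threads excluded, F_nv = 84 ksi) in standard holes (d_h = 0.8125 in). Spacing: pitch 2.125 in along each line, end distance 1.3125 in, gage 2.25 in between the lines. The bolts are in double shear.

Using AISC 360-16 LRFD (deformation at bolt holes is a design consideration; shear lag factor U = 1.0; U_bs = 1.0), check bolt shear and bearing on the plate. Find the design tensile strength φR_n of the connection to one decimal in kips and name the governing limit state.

141.7 kips (bearing governs)

Bolt shear: A_b = π(0.75)²/4 = 0.44179 in². φR_n = 0.75 × 84 × 0.44179 × 8 × 2 = 445.3 kips.
Bearing (0.25 in plate, F_u = 65 ksi): end bolts L_c = 1.3125 − 0.8125/2 = 0.90625, R_n = min(1.2×0.90625×0.25×65, 2.4×0.75×0.25×65) = 17.672 kips/bolt; interior L_c = 2.125 − 0.8125 = 1.3125, R_n = 25.594 kips/bolt. φR_n = 0.75 × (2×17.672 + 6×25.594) = 141.7 kips.
Governing: min(445.3, 141.7) = 141.7 kips → bearing.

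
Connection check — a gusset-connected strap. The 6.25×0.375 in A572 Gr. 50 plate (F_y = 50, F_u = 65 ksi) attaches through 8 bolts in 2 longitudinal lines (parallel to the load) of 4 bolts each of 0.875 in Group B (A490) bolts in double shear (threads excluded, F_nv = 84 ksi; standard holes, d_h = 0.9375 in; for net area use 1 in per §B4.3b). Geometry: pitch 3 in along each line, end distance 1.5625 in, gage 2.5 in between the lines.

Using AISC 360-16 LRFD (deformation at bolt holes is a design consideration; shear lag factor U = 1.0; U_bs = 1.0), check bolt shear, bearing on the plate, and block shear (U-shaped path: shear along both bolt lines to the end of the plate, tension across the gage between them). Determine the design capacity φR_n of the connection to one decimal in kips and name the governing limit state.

Bolt shear: A_b = π(0.875)²/4 = 0.60132 in². φR_n = 0.75 × 84 × 0.60132 × 8 × 2 = 606.1 kips.
Bearing (0.375 in plate, F_u = 65 ksi): end bolts L_c = 1.5625 − 0.9375/2 = 1.09375, R_n = min(1.2×1.09375×0.375×65, 2.4×0.875×0.375×65) = 31.992 kips/bolt; interior L_c = 3 − 0.9375 = 2.0625, R_n = 51.188 kips/bolt. φR_n = 0.75 × (2×31.992 + 6×51.188) = 278.3 kips.
Block shear: shear path 2×[1.5625+3×3] = 2×10.5625 in, A_gv = 7.9219, A_nv = 2×(10.5625 − 3.5×1)×0.375 = 5.2969 in²; tension across gage: (2.5 − 1×1)×0.375 = 0.5625 in². R_n = min(0.6×65×5.2969, 0.6×50×7.9219) + 1.0×65×0.5625 = min(206.58, 237.66) + 36.563 = 243.14 kips. φR_n = 0.75 × 243.14 = 182.4 kips.
Governing: min(606.1, 278.3, 182.4) = 182.4 kips → block shear.

182.4 kips (block shear governs)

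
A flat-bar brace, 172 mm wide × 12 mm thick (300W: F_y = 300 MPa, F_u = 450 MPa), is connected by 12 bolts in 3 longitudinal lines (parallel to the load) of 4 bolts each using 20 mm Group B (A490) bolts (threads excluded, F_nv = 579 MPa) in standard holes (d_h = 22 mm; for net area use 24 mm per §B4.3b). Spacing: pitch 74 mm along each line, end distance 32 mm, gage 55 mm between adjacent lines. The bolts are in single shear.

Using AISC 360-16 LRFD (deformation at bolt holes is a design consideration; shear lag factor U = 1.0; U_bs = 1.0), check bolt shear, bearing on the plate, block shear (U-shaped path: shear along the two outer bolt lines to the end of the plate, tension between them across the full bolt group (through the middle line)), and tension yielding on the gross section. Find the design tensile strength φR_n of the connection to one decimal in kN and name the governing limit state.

Bolt shear: A_b = π(20)²/4 = 314.16 mm². φR_n = 0.75 × 579 × 314.16 × 12 × 1 = 1637.1 kN.
Bearing (12 mm plate, F_u = 450 MPa): end bolts L_c = 32 − 22/2 = 21, R_n = min(1.2×21×12×450, 2.4×20×12×450) = 136.08 kN/bolt; interior L_c = 74 − 22 = 52, R_n = 259.2 kN/bolt. φR_n = 0.75 × (3×136.08 + 9×259.2) = 2055.8 kN.
Block shear: shear path 2×[32+3×74] = 2×254 mm, A_gv = 6096, A_nv = 2×(254 − 3.5×24)×12 = 4080 mm²; tension across gage: (110 − 2×24)×12 = 744 mm². R_n = min(0.6×450×4080, 0.6×300×6096) + 1.0×450×744 = min(1101.6, 1097.3) + 334.8 = 1432.1 kN. φR_n = 0.75 × 1432.1 = 1074.1 kN.
Tension yield (gross): A_g = 172×12 = 2064 mm². φR_n = 0.90 × 300 × 2064 = 557.3 kN.
Governing: min(1637.1, 2055.8, 1074.1, 557.3) = 557.3 kN → gross-section yield.

557.3 kN (gross-section yield governs)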